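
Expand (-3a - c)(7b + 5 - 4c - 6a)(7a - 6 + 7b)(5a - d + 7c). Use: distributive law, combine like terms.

(-3a - c)(7b + 5 - 4c - 6a)(7a - 6 + 7b)(5a - d + 7c)
= (-21ab - 15a + 12ac + 18a² - 7bc - 5c + 4c² + 6ac)(7a - 6 + 7b)(5a - d + 7c)    [distributive law]
= (-21ab - 15a + 18ac + 18a² - 7bc - 5c + 4c²)(7a - 6 + 7b)(5a - d + 7c)    [combine like terms]
= (-147a²b + 126ab - 147ab² - 105a² + 90a - 105ab + 126a²c - 108ac + 126abc + 126a³ - 108a² + 126a²b - 49abc + 42bc - 49b²c - 35ac + 30c - 35bc + 28ac² - 24c² + 28bc²)(5a - d + 7c)    [distributive law]
= (-21a²b + 21ab - 147ab² - 213a² + 90a + 126a²c - 143ac + 77abc + 126a³ + 7bc - 49b²c + 30c + 28ac² - 24c² + 28bc²)(5a - d + 7c)    [combine like terms]
= -105a³b + 21a²bd - 147a²bc + 105a²b - 21abd + 147abc - 735a²b² + 147ab²d - 1029ab²c - 1065a³ + 213a²d - 1491a²c + 450a² - 90ad + 630ac + 630a³c - 126a²cd + 882a²c² - 715a²c + 143acd - 1001ac² + 385a²bc - 77abcd + 539abc² + 630a⁴ - 126a³d + 882a³c + 35abc - 7bcd + 49bc² - 245ab²c + 49b²cd - 343b²c² + 150ac - 30cd + 210c² + 140a²c² - 28ac²d + 196ac³ - 120ac² + 24c²d - 168c³ + 140abc² - 28bc²d + 196bc³    [distributive law]
= -105a³b + 21a²bd + 238a²bc + 105a²b - 21abd + 182abc - 735a²b² + 147ab²d - 1274ab²c - 1065a³ + 213a²d - 2206a²c + 450a² - 90ad + 780ac + 1512a³c - 126a²cd + 1022a²c² + 143acd - 1121ac² - 77abcd + 679abc² + 630a⁴ - 126a³d - 7bcd + 49bc² + 49b²cd - 343b²c² - 30cd + 210c² - 28ac²d + 196ac³ + 24c²d - 168c³ - 28bc²d + 196bc³    [combine like terms]

-105a³b + 21a²bd + 238a²bc + 105a²b - 21abd + 182abc - 735a²b² + 147ab²d - 1274ab²c - 1065a³ + 213a²d - 2206a²c + 450a² - 90ad + 780ac + 1512a³c - 126a²cd + 1022a²c² + 143acd - 1121ac² - 77abcd + 679abc² + 630a⁴ - 126a³d - 7bcd + 49bc² + 49b²cd - 343b²c² - 30cd + 210c² - 28ac²d + 196ac³ + 24c²d - 168c³ - 28bc²d + 196bc³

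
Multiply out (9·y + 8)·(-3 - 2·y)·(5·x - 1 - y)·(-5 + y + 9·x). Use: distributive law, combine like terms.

(9·y + 8)·(-3 - 2·y)·(5·x - 1 - y)·(-5 + y + 9·x)
= (-27·y - 18·y² - 24 - 16·y)·(5·x - 1 - y)·(-5 + y + 9·x)    [distributive law]
= (-43·y - 18·y² - 24)·(5·x - 1 - y)·(-5 + y + 9·x)    [combine like terms]
= (-215·x·y + 43·y + 43·y² - 90·x·y² + 18·y² + 18·y³ - 120·x + 24 + 24·y)·(-5 + y + 9·x)    [distributive law]
= (-215·x·y + 67·y + 61·y² - 90·x·y² + 18·y³ - 120·x + 24)·(-5 + y + 9·x)    [combine like terms]
= 1075·x·y - 215·x·y² - 1935·x²·y - 335·y + 67·y² + 603·x·y - 305·y² + 61·y³ + 549·x·y² + 450·x·y² - 90·x·y³ - 810·x²·y² - 90·y³ + 18·y⁴ + 162·x·y³ + 600·x - 120·x·y - 1080·x² - 120 + 24·y + 216·x    [distributive law]
= 1558·x·y + 784·x·y² - 1935·x²·y - 311·y - 238·y² - 29·y³ + 72·x·y³ - 810·x²·y² + 18·y⁴ + 816·x - 1080·x² - 120    [combine like terms]

1558·x·y + 784·x·y² - 1935·x²·y - 311·y - 238·y² - 29·y³ + 72·x·y³ - 810·x²·y² + 18·y⁴ + 816·x - 1080·x² - 120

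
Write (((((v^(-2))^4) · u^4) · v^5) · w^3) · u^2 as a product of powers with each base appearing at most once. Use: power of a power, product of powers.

u^6v^(-3)w^3

(((((v^(-2))^4) · u^4) · v^5) · w^3) · u^2
= (((v^(-8) · u^4) · v^5) · w^3) · u^2    [power of a power]
= u^6v^(-3)w^3    [product of powers]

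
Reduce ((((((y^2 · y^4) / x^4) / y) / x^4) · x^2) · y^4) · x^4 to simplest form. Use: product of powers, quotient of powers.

x^(-2)y^9

((((((y^2 · y^4) / x^4) / y) / x^4) · x^2) · y^4) · x^4
= (((((y^6 / x^4) / y) / x^4) · x^2) · y^4) · x^4    [product of powers]
= x^(-2)y^9    [quotient of powers; product of powers]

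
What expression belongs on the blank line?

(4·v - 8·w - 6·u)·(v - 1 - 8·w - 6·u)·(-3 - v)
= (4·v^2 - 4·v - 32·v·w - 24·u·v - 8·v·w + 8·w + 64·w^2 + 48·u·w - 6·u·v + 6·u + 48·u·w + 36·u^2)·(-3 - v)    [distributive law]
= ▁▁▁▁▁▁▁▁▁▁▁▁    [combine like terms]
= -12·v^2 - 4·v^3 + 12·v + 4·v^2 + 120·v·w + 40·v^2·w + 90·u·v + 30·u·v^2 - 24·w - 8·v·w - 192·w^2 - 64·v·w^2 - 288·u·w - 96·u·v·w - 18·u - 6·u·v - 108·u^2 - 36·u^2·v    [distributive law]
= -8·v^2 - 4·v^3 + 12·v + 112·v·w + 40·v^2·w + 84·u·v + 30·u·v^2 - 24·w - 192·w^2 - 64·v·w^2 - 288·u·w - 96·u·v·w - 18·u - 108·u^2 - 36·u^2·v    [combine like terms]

After combine like terms, the bracketed line is:

(4·v^2 - 4·v - 40·v·w - 30·u·v + 8·w + 64·w^2 + 96·u·w + 6·u + 36·u^2)·(-3 - v)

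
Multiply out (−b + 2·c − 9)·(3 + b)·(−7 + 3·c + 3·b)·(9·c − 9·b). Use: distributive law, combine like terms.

1134·b·c − 27·b^2 − 450·b·c^2 + 27·b^2·c + 261·b^3 − 27·b^2·c^2 − 54·b^3·c + 27·b^4 − 1107·c^2 + 162·c^3 + 54·b·c^3 + 1701·c − 1701·b

(−b + 2·c − 9)·(3 + b)·(−7 + 3·c + 3·b)·(9·c − 9·b)
= (−3·b − b^2 + 6·c + 2·b·c − 27 − 9·b)·(−7 + 3·c + 3·b)·(9·c − 9·b)    [distributive law]
= (−12·b − b^2 + 6·c + 2·b·c − 27)·(−7 + 3·c + 3·b)·(9·c − 9·b)    [combine like terms]
= (84·b − 36·b·c − 36·b^2 + 7·b^2 − 3·b^2·c − 3·b^3 − 42·c + 18·c^2 + 18·b·c − 14·b·c + 6·b·c^2 + 6·b^2·c + 189 − 81·c − 81·b)·(9·c − 9·b)    [distributive law]
= (3·b − 32·b·c − 29·b^2 + 3·b^2·c − 3·b^3 − 123·c + 18·c^2 + 6·b·c^2 + 189)·(9·c − 9·b)    [combine like terms]
= 27·b·c − 27·b^2 − 288·b·c^2 + 288·b^2·c − 261·b^2·c + 261·b^3 + 27·b^2·c^2 − 27·b^3·c − 27·b^3·c + 27·b^4 − 1107·c^2 + 1107·b·c + 162·c^3 − 162·b·c^2 + 54·b·c^3 − 54·b^2·c^2 + 1701·c − 1701·b    [distributive law]
= 1134·b·c − 27·b^2 − 450·b·c^2 + 27·b^2·c + 261·b^3 − 27·b^2·c^2 − 54·b^3·c + 27·b^4 − 1107·c^2 + 162·c^3 + 54·b·c^3 + 1701·c − 1701·b    [combine like terms]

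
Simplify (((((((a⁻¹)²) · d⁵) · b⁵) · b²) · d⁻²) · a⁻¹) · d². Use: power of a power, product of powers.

a⁻³b⁷d⁵

(((((((a⁻¹)²) · d⁵) · b⁵) · b²) · d⁻²) · a⁻¹) · d²
= (((((a⁻² · d⁵) · b⁵) · b²) · d⁻²) · a⁻¹) · d²    [power of a power]
= a⁻³b⁷d⁵    [product of powers]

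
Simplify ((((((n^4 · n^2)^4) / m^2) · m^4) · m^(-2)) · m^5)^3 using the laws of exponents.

m^15n^72

((((((n^4 · n^2)^4) / m^2) · m^4) · m^(-2)) · m^5)^3
= ((((((n^4 · n^2)^4) / m^2) · m^4) · m^(-2))^3) · ((m^5)^3)    [power of a product]
= ((((((n^4 · n^2)^4) / m^2) · m^4)^3) · ((m^(-2))^3)) · ((m^5)^3)    [power of a product]
= ((((((n^4 · n^2)^4) / m^2)^3) · ((m^4)^3)) · ((m^(-2))^3)) · ((m^5)^3)    [power of a product]
= ((((((n^4 · n^2)^4)^3) / ((m^2)^3)) · ((m^4)^3)) · ((m^(-2))^3)) · ((m^5)^3)    [power of a quotient]
= (((((n^4 · n^2)^12) / ((m^2)^3)) · ((m^4)^3)) · ((m^(-2))^3)) · ((m^5)^3)    [power of a power]
= ((((((n^4)^12) · ((n^2)^12)) / ((m^2)^3)) · ((m^4)^3)) · ((m^(-2))^3)) · ((m^5)^3)    [power of a product]
= ((((n^48 · ((n^2)^12)) / ((m^2)^3)) · ((m^4)^3)) · ((m^(-2))^3)) · ((m^5)^3)    [power of a power]
= ((((n^48 · n^24) / ((m^2)^3)) · ((m^4)^3)) · ((m^(-2))^3)) · ((m^5)^3)    [power of a power]
= (((n^72 / ((m^2)^3)) · ((m^4)^3)) · ((m^(-2))^3)) · ((m^5)^3)    [product of powers]
= (((n^72 / m^6) · ((m^4)^3)) · ((m^(-2))^3)) · ((m^5)^3)    [power of a power]
= (((n^72 / m^6) · m^12) · ((m^(-2))^3)) · ((m^5)^3)    [power of a power]
= (((n^72 / m^6) · m^12) · m^(-6)) · ((m^5)^3)    [power of a power]
= (((n^72 / m^6) · m^12) · m^(-6)) · m^15    [power of a power]
= m^15n^72    [quotient of powers; product of powers]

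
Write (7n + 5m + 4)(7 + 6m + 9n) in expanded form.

(7n + 5m + 4)(7 + 6m + 9n)
= 49n + 42mn + 63n^2 + 35m + 30m^2 + 45mn + 28 + 24m + 36n    [distributive law]
= 85n + 87mn + 63n^2 + 59m + 30m^2 + 28    [combine like terms]

85n + 87mn + 63n^2 + 59m + 30m^2 + 28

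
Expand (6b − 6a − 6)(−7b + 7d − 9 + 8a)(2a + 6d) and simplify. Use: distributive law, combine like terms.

−84ab² − 252b²d + 624abd + 252bd² − 24ab − 72bd + 180a²b − 372a²d − 252ad² + 12a² − 48ad − 96a³ − 252d² + 108a + 324d

(6b − 6a − 6)(−7b + 7d − 9 + 8a)(2a + 6d)
= (−42b² + 42bd − 54b + 48ab + 42ab − 42ad + 54a − 48a² + 42b − 42d + 54 − 48a)(2a + 6d)    [distributive law]
= (−42b² + 42bd − 12b + 90ab − 42ad + 6a − 48a² − 42d + 54)(2a + 6d)    [combine like terms]
= −84ab² − 252b²d + 84abd + 252bd² − 24ab − 72bd + 180a²b + 540abd − 84a²d − 252ad² + 12a² + 36ad − 96a³ − 288a²d − 84ad − 252d² + 108a + 324d    [distributive law]
= −84ab² − 252b²d + 624abd + 252bd² − 24ab − 72bd + 180a²b − 372a²d − 252ad² + 12a² − 48ad − 96a³ − 252d² + 108a + 324d    [combine like terms]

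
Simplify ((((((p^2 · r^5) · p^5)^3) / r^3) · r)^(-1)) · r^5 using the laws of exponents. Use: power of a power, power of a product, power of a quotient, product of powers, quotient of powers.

((((((p^2 · r^5) · p^5)^3) / r^3) · r)^(-1)) · r^5
= ((((((p^2 · r^5) · p^5)^3) / r^3)^(-1)) · (r^(-1))) · r^5    [power of a product]
= ((((((p^2 · r^5) · p^5)^3)^(-1)) / ((r^3)^(-1))) · (r^(-1))) · r^5    [power of a quotient]
= (((((p^2 · r^5) · p^5)^(-3)) / ((r^3)^(-1))) · (r^(-1))) · r^5    [power of a power]
= (((((p^2 · r^5)^(-3)) · ((p^5)^(-3))) / ((r^3)^(-1))) · (r^(-1))) · r^5    [power of a product]
= ((((((p^2)^(-3)) · ((r^5)^(-3))) · ((p^5)^(-3))) / ((r^3)^(-1))) · (r^(-1))) · r^5    [power of a product]
= ((((p^(-6) · ((r^5)^(-3))) · ((p^5)^(-3))) / ((r^3)^(-1))) · (r^(-1))) · r^5    [power of a power]
= ((((p^(-6) · r^(-15)) · ((p^5)^(-3))) / ((r^3)^(-1))) · (r^(-1))) · r^5    [power of a power]
= ((((p^(-6) · r^(-15)) · p^(-15)) / ((r^3)^(-1))) · (r^(-1))) · r^5    [power of a power]
= ((((p^(-6) · r^(-15)) · p^(-15)) / r^(-3)) · (r^(-1))) · r^5    [power of a power]
= p^(-21)r^(-8)    [quotient of powers; product of powers]

p^(-21)r^(-8)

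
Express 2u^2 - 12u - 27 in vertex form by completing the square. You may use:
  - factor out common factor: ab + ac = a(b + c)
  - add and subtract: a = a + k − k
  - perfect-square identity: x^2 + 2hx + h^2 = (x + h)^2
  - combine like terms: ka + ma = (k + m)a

2(u - 3)^2 - 45

2u^2 - 12u - 27
= 2(u^2 - 6u) - 27    [factor out 2 from the u-terms]
= 2(u^2 - 6u + 9 - 9) - 27    [add and subtract 9 inside the bracket]
= 2(u - 3)^2 - 18 - 27    [perfect-square identity]
= 2(u - 3)^2 - 45    [combine constants]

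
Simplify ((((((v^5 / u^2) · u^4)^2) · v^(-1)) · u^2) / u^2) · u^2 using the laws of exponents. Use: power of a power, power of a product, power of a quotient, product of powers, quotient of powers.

u^6v^9

((((((v^5 / u^2) · u^4)^2) · v^(-1)) · u^2) / u^2) · u^2
= ((((((v^5 / u^2)^2) · ((u^4)^2)) · v^(-1)) · u^2) / u^2) · u^2    [power of a product]
= (((((((v^5)^2) / ((u^2)^2)) · ((u^4)^2)) · v^(-1)) · u^2) / u^2) · u^2    [power of a quotient]
= (((((v^10 / ((u^2)^2)) · ((u^4)^2)) · v^(-1)) · u^2) / u^2) · u^2    [power of a power]
= (((((v^10 / u^4) · ((u^4)^2)) · v^(-1)) · u^2) / u^2) · u^2    [power of a power]
= (((((v^10 / u^4) · u^8) · v^(-1)) · u^2) / u^2) · u^2    [power of a power]
= u^6v^9    [quotient of powers; product of powers]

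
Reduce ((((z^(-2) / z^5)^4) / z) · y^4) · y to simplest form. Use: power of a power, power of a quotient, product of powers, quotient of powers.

y^5z^(-29)

((((z^(-2) / z^5)^4) / z) · y^4) · y
= (((((z^(-2))^4) / ((z^5)^4)) / z) · y^4) · y    [power of a quotient]
= (((z^(-8) / ((z^5)^4)) / z) · y^4) · y    [power of a power]
= (((z^(-8) / z^20) / z) · y^4) · y    [power of a power]
= ((z^(-28) / z) · y^4) · y    [quotient of powers]
= (z^(-29) · y^4) · y    [quotient of powers]
= y^5z^(-29)    [product of powers]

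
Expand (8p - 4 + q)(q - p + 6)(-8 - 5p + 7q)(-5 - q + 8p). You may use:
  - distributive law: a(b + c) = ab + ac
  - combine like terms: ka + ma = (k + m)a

(8p - 4 + q)(q - p + 6)(-8 - 5p + 7q)(-5 - q + 8p)
= (8pq - 8p^2 + 48p - 4q + 4p - 24 + q^2 - pq + 6q)(-8 - 5p + 7q)(-5 - q + 8p)    [distributive law]
= (7pq - 8p^2 + 52p + 2q - 24 + q^2)(-8 - 5p + 7q)(-5 - q + 8p)    [combine like terms]
= (-56pq - 35p^2q + 49pq^2 + 64p^2 + 40p^3 - 56p^2q - 416p - 260p^2 + 364pq - 16q - 10pq + 14q^2 + 192 + 120p - 168q - 8q^2 - 5pq^2 + 7q^3)(-5 - q + 8p)    [distributive law]
= (298pq - 91p^2q + 44pq^2 - 196p^2 + 40p^3 - 296p - 184q + 6q^2 + 192 + 7q^3)(-5 - q + 8p)    [combine like terms]
= -1490pq - 298pq^2 + 2384p^2q + 455p^2q + 91p^2q^2 - 728p^3q - 220pq^2 - 44pq^3 + 352p^2q^2 + 980p^2 + 196p^2q - 1568p^3 - 200p^3 - 40p^3q + 320p^4 + 1480p + 296pq - 2368p^2 + 920q + 184q^2 - 1472pq - 30q^2 - 6q^3 + 48pq^2 - 960 - 192q + 1536p - 35q^3 - 7q^4 + 56pq^3    [distributive law]
= -2666pq - 470pq^2 + 3035p^2q + 443p^2q^2 - 768p^3q + 12pq^3 - 1388p^2 - 1768p^3 + 320p^4 + 3016p + 728q + 154q^2 - 41q^3 - 960 - 7q^4    [combine like terms]

-2666pq - 470pq^2 + 3035p^2q + 443p^2q^2 - 768p^3q + 12pq^3 - 1388p^2 - 1768p^3 + 320p^4 + 3016p + 728q + 154q^2 - 41q^3 - 960 - 7q^4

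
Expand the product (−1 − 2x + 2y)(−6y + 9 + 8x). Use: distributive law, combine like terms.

(−1 − 2x + 2y)(−6y + 9 + 8x)
= 6y − 9 − 8x + 12xy − 18x − 16x^2 − 12y^2 + 18y + 16xy    [distributive law]
= 24y − 9 − 26x + 28xy − 16x^2 − 12y^2    [combine like terms]

24y − 9 − 26x + 28xy − 16x^2 − 12y^2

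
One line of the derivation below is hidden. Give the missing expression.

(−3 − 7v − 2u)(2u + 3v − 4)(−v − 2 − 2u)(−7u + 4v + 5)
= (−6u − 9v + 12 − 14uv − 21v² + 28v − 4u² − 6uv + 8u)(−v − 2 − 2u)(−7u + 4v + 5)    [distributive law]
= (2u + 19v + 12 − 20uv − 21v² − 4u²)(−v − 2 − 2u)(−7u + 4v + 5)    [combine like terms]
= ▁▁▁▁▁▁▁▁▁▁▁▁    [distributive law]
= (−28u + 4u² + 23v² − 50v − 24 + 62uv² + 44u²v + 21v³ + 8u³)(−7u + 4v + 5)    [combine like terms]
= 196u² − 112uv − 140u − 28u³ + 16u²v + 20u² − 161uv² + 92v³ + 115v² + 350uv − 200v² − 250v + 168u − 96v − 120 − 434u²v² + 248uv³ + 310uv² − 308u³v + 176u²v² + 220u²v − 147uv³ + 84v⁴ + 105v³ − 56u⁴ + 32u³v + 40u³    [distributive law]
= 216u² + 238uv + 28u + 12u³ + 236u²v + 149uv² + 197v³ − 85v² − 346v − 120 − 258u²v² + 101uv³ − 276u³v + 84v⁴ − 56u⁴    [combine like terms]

Applying distributive law to the line above:

(−2uv − 4u − 4u² − 19v² − 38v − 38uv − 12v − 24 − 24u + 20uv² + 40uv + 40u²v + 21v³ + 42v² + 42uv² + 4u²v + 8u² + 8u³)(−7u + 4v + 5)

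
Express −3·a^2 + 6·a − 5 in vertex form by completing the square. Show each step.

−3(a − 1)^2 − 2

−3·a^2 + 6·a − 5
= −3(a^2 − 2·a) − 5    [factor out -3 from the a-terms]
= −3(a^2 − 2·a + 1 − 1) − 5    [add and subtract 1 inside the bracket]
= −3(a − 1)^2 + 3 − 5    [perfect-square identity]
= −3(a − 1)^2 − 2    [combine constants]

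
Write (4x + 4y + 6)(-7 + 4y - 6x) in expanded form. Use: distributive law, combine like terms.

-64x - 8xy - 24x^2 - 4y + 16y^2 - 42

(4x + 4y + 6)(-7 + 4y - 6x)
= -28x + 16xy - 24x^2 - 28y + 16y^2 - 24xy - 42 + 24y - 36x    [distributive law]
= -64x - 8xy - 24x^2 - 4y + 16y^2 - 42    [combine like terms]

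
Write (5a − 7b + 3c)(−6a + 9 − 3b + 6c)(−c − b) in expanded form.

(5a − 7b + 3c)(−6a + 9 − 3b + 6c)(−c − b)
= (−30a² + 45a − 15ab + 30ac + 42ab − 63b + 21b² − 42bc − 18ac + 27c − 9bc + 18c²)(−c − b)    [distributive law]
= (−30a² + 45a + 27ab + 12ac − 63b + 21b² − 51bc + 27c + 18c²)(−c − b)    [combine like terms]
= 30a²c + 30a²b − 45ac − 45ab − 27abc − 27ab² − 12ac² − 12abc + 63bc + 63b² − 21b²c − 21b³ + 51bc² + 51b²c − 27c² − 27bc − 18c³ − 18bc²    [distributive law]
= 30a²c + 30a²b − 45ac − 45ab − 39abc − 27ab² − 12ac² + 36bc + 63b² + 30b²c − 21b³ + 33bc² − 27c² − 18c³    [combine like terms]

30a²c + 30a²b − 45ac − 45ab − 39abc − 27ab² − 12ac² + 36bc + 63b² + 30b²c − 21b³ + 33bc² − 27c² − 18c³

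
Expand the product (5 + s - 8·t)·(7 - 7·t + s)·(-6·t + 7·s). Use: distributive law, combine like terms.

-210·t + 245·s + 546·t^2 - 709·s·t + 84·s^2 + 482·s·t^2 - 111·s^2·t + 7·s^3 - 336·t^3

(5 + s - 8·t)·(7 - 7·t + s)·(-6·t + 7·s)
= (35 - 35·t + 5·s + 7·s - 7·s·t + s^2 - 56·t + 56·t^2 - 8·s·t)·(-6·t + 7·s)    [distributive law]
= (35 - 91·t + 12·s - 15·s·t + s^2 + 56·t^2)·(-6·t + 7·s)    [combine like terms]
= -210·t + 245·s + 546·t^2 - 637·s·t - 72·s·t + 84·s^2 + 90·s·t^2 - 105·s^2·t - 6·s^2·t + 7·s^3 - 336·t^3 + 392·s·t^2    [distributive law]
= -210·t + 245·s + 546·t^2 - 709·s·t + 84·s^2 + 482·s·t^2 - 111·s^2·t + 7·s^3 - 336·t^3    [combine like terms]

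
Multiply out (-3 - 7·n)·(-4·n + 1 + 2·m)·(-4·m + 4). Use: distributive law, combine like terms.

-76·m·n + 20·n - 12·m - 12 + 24·m^2 - 112·m·n^2 + 112·n^2 + 56·m^2·n

(-3 - 7·n)·(-4·n + 1 + 2·m)·(-4·m + 4)
= (12·n - 3 - 6·m + 28·n^2 - 7·n - 14·m·n)·(-4·m + 4)    [distributive law]
= (5·n - 3 - 6·m + 28·n^2 - 14·m·n)·(-4·m + 4)    [combine like terms]
= -20·m·n + 20·n + 12·m - 12 + 24·m^2 - 24·m - 112·m·n^2 + 112·n^2 + 56·m^2·n - 56·m·n    [distributive law]
= -76·m·n + 20·n - 12·m - 12 + 24·m^2 - 112·m·n^2 + 112·n^2 + 56·m^2·n    [combine like terms]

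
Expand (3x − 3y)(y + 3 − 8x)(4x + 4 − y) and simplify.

132x^2y + 63xy − 39xy^2 − 60x^2 + 36x − 96x^3 − 3y^2 + 3y^3 − 36y

(3x − 3y)(y + 3 − 8x)(4x + 4 − y)
= (3xy + 9x − 24x^2 − 3y^2 − 9y + 24xy)(4x + 4 − y)    [distributive law]
= (27xy + 9x − 24x^2 − 3y^2 − 9y)(4x + 4 − y)    [combine like terms]
= 108x^2y + 108xy − 27xy^2 + 36x^2 + 36x − 9xy − 96x^3 − 96x^2 + 24x^2y − 12xy^2 − 12y^2 + 3y^3 − 36xy − 36y + 9y^2    [distributive law]
= 132x^2y + 63xy − 39xy^2 − 60x^2 + 36x − 96x^3 − 3y^2 + 3y^3 − 36y    [combine like terms]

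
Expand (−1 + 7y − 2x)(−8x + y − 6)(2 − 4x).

16x − 48x^2 − 86y + 56xy + 12 + 232x^2y + 14y^2 − 28xy^2 − 64x^3

(−1 + 7y − 2x)(−8x + y − 6)(2 − 4x)
= (8x − y + 6 − 56xy + 7y^2 − 42y + 16x^2 − 2xy + 12x)(2 − 4x)    [distributive law]
= (20x − 43y + 6 − 58xy + 7y^2 + 16x^2)(2 − 4x)    [combine like terms]
= 40x − 80x^2 − 86y + 172xy + 12 − 24x − 116xy + 232x^2y + 14y^2 − 28xy^2 + 32x^2 − 64x^3    [distributive law]
= 16x − 48x^2 − 86y + 56xy + 12 + 232x^2y + 14y^2 − 28xy^2 − 64x^3    [combine like terms]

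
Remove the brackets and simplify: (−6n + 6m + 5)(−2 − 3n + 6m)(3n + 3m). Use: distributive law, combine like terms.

−9n^2 + 45mn + 54n^3 − 108mn^2 − 54m^2n + 54m^2 + 108m^3 − 30n − 30m

(−6n + 6m + 5)(−2 − 3n + 6m)(3n + 3m)
= (12n + 18n^2 − 36mn − 12m − 18mn + 36m^2 − 10 − 15n + 30m)(3n + 3m)    [distributive law]
= (−3n + 18n^2 − 54mn + 18m + 36m^2 − 10)(3n + 3m)    [combine like terms]
= −9n^2 − 9mn + 54n^3 + 54mn^2 − 162mn^2 − 162m^2n + 54mn + 54m^2 + 108m^2n + 108m^3 − 30n − 30m    [distributive law]
= −9n^2 + 45mn + 54n^3 − 108mn^2 − 54m^2n + 54m^2 + 108m^3 − 30n − 30m    [combine like terms]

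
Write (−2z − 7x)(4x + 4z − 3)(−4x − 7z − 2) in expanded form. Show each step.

340x^2z + 284xz^2 − 99xz + 56z^3 − 26z^2 − 12z + 112x^3 − 28x^2 − 42x

(−2z − 7x)(4x + 4z − 3)(−4x − 7z − 2)
= (−8xz − 8z^2 + 6z − 28x^2 − 28xz + 21x)(−4x − 7z − 2)    [distributive law]
= (−36xz − 8z^2 + 6z − 28x^2 + 21x)(−4x − 7z − 2)    [combine like terms]
= 144x^2z + 252xz^2 + 72xz + 32xz^2 + 56z^3 + 16z^2 − 24xz − 42z^2 − 12z + 112x^3 + 196x^2z + 56x^2 − 84x^2 − 147xz − 42x    [distributive law]
= 340x^2z + 284xz^2 − 99xz + 56z^3 − 26z^2 − 12z + 112x^3 − 28x^2 − 42x    [combine like terms]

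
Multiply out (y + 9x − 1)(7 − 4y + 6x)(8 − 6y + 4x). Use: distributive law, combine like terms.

130y − 98y^2 − 538xy + 24y^3 + 164xy^2 − 444x^2y + 428x + 660x^2 + 216x^3 − 56

(y + 9x − 1)(7 − 4y + 6x)(8 − 6y + 4x)
= (7y − 4y^2 + 6xy + 63x − 36xy + 54x^2 − 7 + 4y − 6x)(8 − 6y + 4x)    [distributive law]
= (11y − 4y^2 − 30xy + 57x + 54x^2 − 7)(8 − 6y + 4x)    [combine like terms]
= 88y − 66y^2 + 44xy − 32y^2 + 24y^3 − 16xy^2 − 240xy + 180xy^2 − 120x^2y + 456x − 342xy + 228x^2 + 432x^2 − 324x^2y + 216x^3 − 56 + 42y − 28x    [distributive law]
= 130y − 98y^2 − 538xy + 24y^3 + 164xy^2 − 444x^2y + 428x + 660x^2 + 216x^3 − 56    [combine like terms]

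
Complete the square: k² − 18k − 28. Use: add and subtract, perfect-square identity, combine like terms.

(k − 9)² − 109

k² − 18k − 28
= k² − 18k + 81 − 81 − 28    [add and subtract 81]
= (k − 9)² − 81 − 28    [perfect-square identity]
= (k − 9)² − 109    [combine constants]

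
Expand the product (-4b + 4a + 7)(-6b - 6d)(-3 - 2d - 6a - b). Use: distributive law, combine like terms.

(-4b + 4a + 7)(-6b - 6d)(-3 - 2d - 6a - b)
= (24b² + 24bd - 24ab - 24ad - 42b - 42d)(-3 - 2d - 6a - b)    [distributive law]
= -72b² - 48b²d - 144ab² - 24b³ - 72bd - 48bd² - 144abd - 24b²d + 72ab + 48abd + 144a²b + 24ab² + 72ad + 48ad² + 144a²d + 24abd + 126b + 84bd + 252ab + 42b² + 126d + 84d² + 252ad + 42bd    [distributive law]
= -30b² - 72b²d - 120ab² - 24b³ + 54bd - 48bd² - 72abd + 324ab + 144a²b + 324ad + 48ad² + 144a²d + 126b + 126d + 84d²    [combine like terms]

-30b² - 72b²d - 120ab² - 24b³ + 54bd - 48bd² - 72abd + 324ab + 144a²b + 324ad + 48ad² + 144a²d + 126b + 126d + 84d²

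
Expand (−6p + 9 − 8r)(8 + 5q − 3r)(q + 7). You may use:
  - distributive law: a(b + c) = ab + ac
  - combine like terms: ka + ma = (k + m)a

(−6p + 9 − 8r)(8 + 5q − 3r)(q + 7)
= (−48p − 30pq + 18pr + 72 + 45q − 27r − 64r − 40qr + 24r^2)(q + 7)    [distributive law]
= (−48p − 30pq + 18pr + 72 + 45q − 91r − 40qr + 24r^2)(q + 7)    [combine like terms]
= −48pq − 336p − 30pq^2 − 210pq + 18pqr + 126pr + 72q + 504 + 45q^2 + 315q − 91qr − 637r − 40q^2r − 280qr + 24qr^2 + 168r^2    [distributive law]
= −258pq − 336p − 30pq^2 + 18pqr + 126pr + 387q + 504 + 45q^2 − 371qr − 637r − 40q^2r + 24qr^2 + 168r^2    [combine like terms]

−258pq − 336p − 30pq^2 + 18pqr + 126pr + 387q + 504 + 45q^2 − 371qr − 637r − 40q^2r + 24qr^2 + 168r^2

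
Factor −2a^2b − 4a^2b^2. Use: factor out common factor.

−2a^2b − 4a^2b^2
= 2(−a^2b − 2a^2b^2)    [factor out 2]
= 2a^2b(−1 − 2b)    [factor out a^2b]

2a^2b(−1 − 2b)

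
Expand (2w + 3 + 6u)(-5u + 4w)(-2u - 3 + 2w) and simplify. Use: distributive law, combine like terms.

(2w + 3 + 6u)(-5u + 4w)(-2u - 3 + 2w)
= (-10uw + 8w^2 - 15u + 12w - 30u^2 + 24uw)(-2u - 3 + 2w)    [distributive law]
= (14uw + 8w^2 - 15u + 12w - 30u^2)(-2u - 3 + 2w)    [combine like terms]
= -28u^2w - 42uw + 28uw^2 - 16uw^2 - 24w^2 + 16w^3 + 30u^2 + 45u - 30uw - 24uw - 36w + 24w^2 + 60u^3 + 90u^2 - 60u^2w    [distributive law]
= -88u^2w - 96uw + 12uw^2 + 16w^3 + 120u^2 + 45u - 36w + 60u^3    [combine like terms]

-88u^2w - 96uw + 12uw^2 + 16w^3 + 120u^2 + 45u - 36w + 60u^3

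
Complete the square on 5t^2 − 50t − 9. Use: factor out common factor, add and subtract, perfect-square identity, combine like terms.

5(t − 5)^2 − 134

5t^2 − 50t − 9
= 5(t^2 − 10t) − 9    [factor out 5 from the t-terms]
= 5(t^2 − 10t + 25 − 25) − 9    [add and subtract 25 inside the bracket]
= 5(t − 5)^2 − 125 − 9    [perfect-square identity]
= 5(t − 5)^2 − 134    [combine constants]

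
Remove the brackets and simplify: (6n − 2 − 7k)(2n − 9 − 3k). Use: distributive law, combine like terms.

(6n − 2 − 7k)(2n − 9 − 3k)
= 12n² − 54n − 18kn − 4n + 18 + 6k − 14kn + 63k + 21k²    [distributive law]
= 12n² − 58n − 32kn + 18 + 69k + 21k²    [combine like terms]

12n² − 58n − 32kn + 18 + 69k + 21k²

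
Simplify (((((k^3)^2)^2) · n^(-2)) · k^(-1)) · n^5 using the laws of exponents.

(((((k^3)^2)^2) · n^(-2)) · k^(-1)) · n^5
= ((((k^3)^4) · n^(-2)) · k^(-1)) · n^5    [power of a power]
= ((k^12 · n^(-2)) · k^(-1)) · n^5    [power of a power]
= k^11·n^3    [product of powers]

k^11·n^3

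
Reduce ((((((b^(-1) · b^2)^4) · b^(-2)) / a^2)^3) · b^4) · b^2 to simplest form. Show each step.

((((((b^(-1) · b^2)^4) · b^(-2)) / a^2)^3) · b^4) · b^2
= ((((((b^(-1) · b^2)^4) · b^(-2))^3) / ((a^2)^3)) · b^4) · b^2    [power of a quotient]
= ((((((b^(-1) · b^2)^4)^3) · ((b^(-2))^3)) / ((a^2)^3)) · b^4) · b^2    [power of a product]
= (((((b^(-1) · b^2)^12) · ((b^(-2))^3)) / ((a^2)^3)) · b^4) · b^2    [power of a power]
= ((((((b^(-1))^12) · ((b^2)^12)) · ((b^(-2))^3)) / ((a^2)^3)) · b^4) · b^2    [power of a product]
= ((((b^(-12) · ((b^2)^12)) · ((b^(-2))^3)) / ((a^2)^3)) · b^4) · b^2    [power of a power]
= ((((b^(-12) · b^24) · ((b^(-2))^3)) / ((a^2)^3)) · b^4) · b^2    [power of a power]
= (((b^12 · ((b^(-2))^3)) / ((a^2)^3)) · b^4) · b^2    [product of powers]
= (((b^12 · b^(-6)) / ((a^2)^3)) · b^4) · b^2    [power of a power]
= ((b^6 / ((a^2)^3)) · b^4) · b^2    [product of powers]
= ((b^6 / a^6) · b^4) · b^2    [power of a power]
= a^(-6)·b^12    [quotient of powers; product of powers]

a^(-6)·b^12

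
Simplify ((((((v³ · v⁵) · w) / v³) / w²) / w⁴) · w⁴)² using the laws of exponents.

((((((v³ · v⁵) · w) / v³) / w²) / w⁴) · w⁴)²
= ((((((v³ · v⁵) · w) / v³) / w²) / w⁴)²) · ((w⁴)²)    [power of a product]
= ((((((v³ · v⁵) · w) / v³) / w²)²) / ((w⁴)²)) · ((w⁴)²)    [power of a quotient]
= ((((((v³ · v⁵) · w) / v³)²) / ((w²)²)) / ((w⁴)²)) · ((w⁴)²)    [power of a quotient]
= ((((((v³ · v⁵) · w)²) / ((v³)²)) / ((w²)²)) / ((w⁴)²)) · ((w⁴)²)    [power of a quotient]
= ((((((v³ · v⁵)²) · (w²)) / ((v³)²)) / ((w²)²)) / ((w⁴)²)) · ((w⁴)²)    [power of a product]
= (((((((v³)²) · ((v⁵)²)) · (w²)) / ((v³)²)) / ((w²)²)) / ((w⁴)²)) · ((w⁴)²)    [power of a product]
= (((((v⁶ · ((v⁵)²)) · (w²)) / ((v³)²)) / ((w²)²)) / ((w⁴)²)) · ((w⁴)²)    [power of a power]
= (((((v⁶ · v¹⁰) · (w²)) / ((v³)²)) / ((w²)²)) / ((w⁴)²)) · ((w⁴)²)    [power of a power]
= ((((v¹⁶ · (w²)) / ((v³)²)) / ((w²)²)) / ((w⁴)²)) · ((w⁴)²)    [product of powers]
= ((((v¹⁶ · w²) / v⁶) / ((w²)²)) / ((w⁴)²)) · ((w⁴)²)    [power of a power]
= ((((v¹⁶ · w²) / v⁶) / w⁴) / ((w⁴)²)) · ((w⁴)²)    [power of a power]
= ((((v¹⁶ · w²) / v⁶) / w⁴) / w⁸) · ((w⁴)²)    [power of a power]
= ((((v¹⁶ · w²) / v⁶) / w⁴) / w⁸) · w⁸    [power of a power]
= v¹⁰·w⁻²    [quotient of powers; product of powers]

v¹⁰·w⁻²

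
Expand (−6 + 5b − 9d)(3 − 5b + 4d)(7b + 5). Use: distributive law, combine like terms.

(−6 + 5b − 9d)(3 − 5b + 4d)(7b + 5)
= (−18 + 30b − 24d + 15b − 25b^2 + 20bd − 27d + 45bd − 36d^2)(7b + 5)    [distributive law]
= (−18 + 45b − 51d − 25b^2 + 65bd − 36d^2)(7b + 5)    [combine like terms]
= −126b − 90 + 315b^2 + 225b − 357bd − 255d − 175b^3 − 125b^2 + 455b^2d + 325bd − 252bd^2 − 180d^2    [distributive law]
= 99b − 90 + 190b^2 − 32bd − 255d − 175b^3 + 455b^2d − 252bd^2 − 180d^2    [combine like terms]

99b − 90 + 190b^2 − 32bd − 255d − 175b^3 + 455b^2d − 252bd^2 − 180d^2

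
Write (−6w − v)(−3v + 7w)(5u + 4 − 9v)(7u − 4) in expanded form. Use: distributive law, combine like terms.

(−6w − v)(−3v + 7w)(5u + 4 − 9v)(7u − 4)
= (18vw − 42w^2 + 3v^2 − 7vw)(5u + 4 − 9v)(7u − 4)    [distributive law]
= (11vw − 42w^2 + 3v^2)(5u + 4 − 9v)(7u − 4)    [combine like terms]
= (55uvw + 44vw − 99v^2w − 210uw^2 − 168w^2 + 378vw^2 + 15uv^2 + 12v^2 − 27v^3)(7u − 4)    [distributive law]
= 385u^2vw − 220uvw + 308uvw − 176vw − 693uv^2w + 396v^2w − 1470u^2w^2 + 840uw^2 − 1176uw^2 + 672w^2 + 2646uvw^2 − 1512vw^2 + 105u^2v^2 − 60uv^2 + 84uv^2 − 48v^2 − 189uv^3 + 108v^3    [distributive law]
= 385u^2vw + 88uvw − 176vw − 693uv^2w + 396v^2w − 1470u^2w^2 − 336uw^2 + 672w^2 + 2646uvw^2 − 1512vw^2 + 105u^2v^2 + 24uv^2 − 48v^2 − 189uv^3 + 108v^3    [combine like terms]

385u^2vw + 88uvw − 176vw − 693uv^2w + 396v^2w − 1470u^2w^2 − 336uw^2 + 672w^2 + 2646uvw^2 − 1512vw^2 + 105u^2v^2 + 24uv^2 − 48v^2 − 189uv^3 + 108v^3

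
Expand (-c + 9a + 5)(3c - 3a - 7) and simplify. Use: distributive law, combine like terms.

(-c + 9a + 5)(3c - 3a - 7)
= -3c² + 3ac + 7c + 27ac - 27a² - 63a + 15c - 15a - 35    [distributive law]
= -3c² + 30ac + 22c - 27a² - 78a - 35    [combine like terms]

-3c² + 30ac + 22c - 27a² - 78a - 35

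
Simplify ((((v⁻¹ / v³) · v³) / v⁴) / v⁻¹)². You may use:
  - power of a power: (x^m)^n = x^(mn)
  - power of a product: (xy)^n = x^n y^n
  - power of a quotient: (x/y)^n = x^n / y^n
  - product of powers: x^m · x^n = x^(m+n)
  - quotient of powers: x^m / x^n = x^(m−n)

v⁻⁸

((((v⁻¹ / v³) · v³) / v⁴) / v⁻¹)²
= ((((v⁻¹ / v³) · v³) / v⁴)²) / ((v⁻¹)²)    [power of a quotient]
= ((((v⁻¹ / v³) · v³)²) / ((v⁴)²)) / ((v⁻¹)²)    [power of a quotient]
= ((((v⁻¹ / v³)²) · ((v³)²)) / ((v⁴)²)) / ((v⁻¹)²)    [power of a product]
= (((((v⁻¹)²) / ((v³)²)) · ((v³)²)) / ((v⁴)²)) / ((v⁻¹)²)    [power of a quotient]
= (((v⁻² / ((v³)²)) · ((v³)²)) / ((v⁴)²)) / ((v⁻¹)²)    [power of a power]
= (((v⁻² / v⁶) · ((v³)²)) / ((v⁴)²)) / ((v⁻¹)²)    [power of a power]
= ((v⁻⁸ · ((v³)²)) / ((v⁴)²)) / ((v⁻¹)²)    [quotient of powers]
= ((v⁻⁸ · v⁶) / ((v⁴)²)) / ((v⁻¹)²)    [power of a power]
= (v⁻² / ((v⁴)²)) / ((v⁻¹)²)    [product of powers]
= (v⁻² / v⁸) / ((v⁻¹)²)    [power of a power]
= v⁻¹⁰ / ((v⁻¹)²)    [quotient of powers]
= v⁻¹⁰ / v⁻²    [power of a power]
= v⁻⁸    [quotient of powers]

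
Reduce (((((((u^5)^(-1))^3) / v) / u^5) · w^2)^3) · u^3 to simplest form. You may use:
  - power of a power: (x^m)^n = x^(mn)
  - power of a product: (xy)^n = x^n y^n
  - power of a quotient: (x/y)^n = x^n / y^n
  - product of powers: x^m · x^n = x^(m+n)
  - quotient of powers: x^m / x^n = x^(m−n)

(((((((u^5)^(-1))^3) / v) / u^5) · w^2)^3) · u^3
= (((((((u^5)^(-1))^3) / v) / u^5)^3) · ((w^2)^3)) · u^3    [power of a product]
= (((((((u^5)^(-1))^3) / v)^3) / ((u^5)^3)) · ((w^2)^3)) · u^3    [power of a quotient]
= (((((((u^5)^(-1))^3)^3) / (v^3)) / ((u^5)^3)) · ((w^2)^3)) · u^3    [power of a quotient]
= ((((((u^5)^(-1))^9) / (v^3)) / ((u^5)^3)) · ((w^2)^3)) · u^3    [power of a power]
= (((((u^5)^(-9)) / (v^3)) / ((u^5)^3)) · ((w^2)^3)) · u^3    [power of a power]
= (((u^(-45) / (v^3)) / ((u^5)^3)) · ((w^2)^3)) · u^3    [power of a power]
= (((u^(-45) / v^3) / u^15) · ((w^2)^3)) · u^3    [power of a power]
= (((u^(-45) / v^3) / u^15) · w^6) · u^3    [power of a power]
= u^(-57)v^(-3)w^6    [quotient of powers; product of powers]

u^(-57)v^(-3)w^6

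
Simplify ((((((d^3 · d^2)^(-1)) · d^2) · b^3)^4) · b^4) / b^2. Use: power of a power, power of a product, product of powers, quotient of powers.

b^14d^(-12)

((((((d^3 · d^2)^(-1)) · d^2) · b^3)^4) · b^4) / b^2
= ((((((d^3 · d^2)^(-1)) · d^2)^4) · ((b^3)^4)) · b^4) / b^2    [power of a product]
= ((((((d^3 · d^2)^(-1))^4) · ((d^2)^4)) · ((b^3)^4)) · b^4) / b^2    [power of a product]
= (((((d^3 · d^2)^(-4)) · ((d^2)^4)) · ((b^3)^4)) · b^4) / b^2    [power of a power]
= ((((((d^3)^(-4)) · ((d^2)^(-4))) · ((d^2)^4)) · ((b^3)^4)) · b^4) / b^2    [power of a product]
= ((((d^(-12) · ((d^2)^(-4))) · ((d^2)^4)) · ((b^3)^4)) · b^4) / b^2    [power of a power]
= ((((d^(-12) · d^(-8)) · ((d^2)^4)) · ((b^3)^4)) · b^4) / b^2    [power of a power]
= (((d^(-20) · ((d^2)^4)) · ((b^3)^4)) · b^4) / b^2    [product of powers]
= (((d^(-20) · d^8) · ((b^3)^4)) · b^4) / b^2    [power of a power]
= ((d^(-12) · ((b^3)^4)) · b^4) / b^2    [product of powers]
= ((d^(-12) · b^12) · b^4) / b^2    [power of a power]
= b^14d^(-12)    [quotient of powers; product of powers]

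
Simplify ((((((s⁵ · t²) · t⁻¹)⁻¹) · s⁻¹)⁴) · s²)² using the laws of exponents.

s⁻⁴⁴t⁻⁸

((((((s⁵ · t²) · t⁻¹)⁻¹) · s⁻¹)⁴) · s²)²
= ((((((s⁵ · t²) · t⁻¹)⁻¹) · s⁻¹)⁴)²) · ((s²)²)    [power of a product]
= (((((s⁵ · t²) · t⁻¹)⁻¹) · s⁻¹)⁸) · ((s²)²)    [power of a power]
= (((((s⁵ · t²) · t⁻¹)⁻¹)⁸) · ((s⁻¹)⁸)) · ((s²)²)    [power of a product]
= ((((s⁵ · t²) · t⁻¹)⁻⁸) · ((s⁻¹)⁸)) · ((s²)²)    [power of a power]
= ((((s⁵ · t²)⁻⁸) · ((t⁻¹)⁻⁸)) · ((s⁻¹)⁸)) · ((s²)²)    [power of a product]
= (((((s⁵)⁻⁸) · ((t²)⁻⁸)) · ((t⁻¹)⁻⁸)) · ((s⁻¹)⁸)) · ((s²)²)    [power of a product]
= (((s⁻⁴⁰ · ((t²)⁻⁸)) · ((t⁻¹)⁻⁸)) · ((s⁻¹)⁸)) · ((s²)²)    [power of a power]
= (((s⁻⁴⁰ · t⁻¹⁶) · ((t⁻¹)⁻⁸)) · ((s⁻¹)⁸)) · ((s²)²)    [power of a power]
= (((s⁻⁴⁰ · t⁻¹⁶) · t⁸) · ((s⁻¹)⁸)) · ((s²)²)    [power of a power]
= (((s⁻⁴⁰ · t⁻¹⁶) · t⁸) · s⁻⁸) · ((s²)²)    [power of a power]
= (((s⁻⁴⁰ · t⁻¹⁶) · t⁸) · s⁻⁸) · s⁴    [power of a power]
= s⁻⁴⁴t⁻⁸    [product of powers]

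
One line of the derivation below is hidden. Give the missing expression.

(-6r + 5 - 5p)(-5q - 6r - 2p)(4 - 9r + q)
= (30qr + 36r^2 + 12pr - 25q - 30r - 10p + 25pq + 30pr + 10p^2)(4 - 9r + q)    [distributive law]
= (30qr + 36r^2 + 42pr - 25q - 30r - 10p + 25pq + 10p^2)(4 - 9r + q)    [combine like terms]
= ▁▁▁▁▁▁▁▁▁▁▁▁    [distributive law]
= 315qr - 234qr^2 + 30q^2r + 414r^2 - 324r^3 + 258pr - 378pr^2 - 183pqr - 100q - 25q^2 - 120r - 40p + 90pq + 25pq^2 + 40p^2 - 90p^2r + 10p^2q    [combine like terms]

By distributive law:

120qr - 270qr^2 + 30q^2r + 144r^2 - 324r^3 + 36qr^2 + 168pr - 378pr^2 + 42pqr - 100q + 225qr - 25q^2 - 120r + 270r^2 - 30qr - 40p + 90pr - 10pq + 100pq - 225pqr + 25pq^2 + 40p^2 - 90p^2r + 10p^2q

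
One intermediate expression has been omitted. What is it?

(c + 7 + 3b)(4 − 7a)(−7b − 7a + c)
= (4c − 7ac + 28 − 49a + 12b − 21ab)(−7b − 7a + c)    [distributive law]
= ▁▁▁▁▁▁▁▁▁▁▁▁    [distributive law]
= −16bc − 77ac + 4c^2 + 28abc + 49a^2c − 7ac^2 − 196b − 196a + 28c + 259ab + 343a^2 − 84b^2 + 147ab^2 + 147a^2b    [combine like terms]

After distributive law, the bracketed line is:

−28bc − 28ac + 4c^2 + 49abc + 49a^2c − 7ac^2 − 196b − 196a + 28c + 343ab + 343a^2 − 49ac − 84b^2 − 84ab + 12bc + 147ab^2 + 147a^2b − 21abc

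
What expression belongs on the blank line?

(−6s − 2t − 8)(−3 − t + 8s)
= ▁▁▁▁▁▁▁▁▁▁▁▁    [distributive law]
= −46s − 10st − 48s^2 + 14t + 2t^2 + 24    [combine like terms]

By distributive law:

18s + 6st − 48s^2 + 6t + 2t^2 − 16st + 24 + 8t − 64s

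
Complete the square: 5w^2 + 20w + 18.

5w^2 + 20w + 18
= 5(w^2 + 4w) + 18    [factor out 5 from the w-terms]
= 5(w^2 + 4w + 4 - 4) + 18    [add and subtract 4 inside the bracket]
= 5(w + 2)^2 - 20 + 18    [perfect-square identity]
= 5(w + 2)^2 - 2    [combine constants]

5(w + 2)^2 - 2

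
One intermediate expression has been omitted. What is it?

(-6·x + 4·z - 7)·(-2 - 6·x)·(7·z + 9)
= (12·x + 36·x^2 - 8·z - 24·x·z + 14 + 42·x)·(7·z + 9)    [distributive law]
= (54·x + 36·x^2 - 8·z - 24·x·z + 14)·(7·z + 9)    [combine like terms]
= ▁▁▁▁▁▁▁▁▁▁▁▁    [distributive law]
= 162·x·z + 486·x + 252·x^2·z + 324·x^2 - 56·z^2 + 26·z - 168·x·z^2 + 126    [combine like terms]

After distributive law, the bracketed line is:

378·x·z + 486·x + 252·x^2·z + 324·x^2 - 56·z^2 - 72·z - 168·x·z^2 - 216·x·z + 98·z + 126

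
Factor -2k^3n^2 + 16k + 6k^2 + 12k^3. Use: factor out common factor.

-2k^3n^2 + 16k + 6k^2 + 12k^3
= 2(-k^3n^2 + 8k + 3k^2 + 6k^3)    [factor out 2]
= 2k(-k^2n^2 + 8 + 3k + 6k^2)    [factor out k]

2k(-k^2n^2 + 8 + 3k + 6k^2)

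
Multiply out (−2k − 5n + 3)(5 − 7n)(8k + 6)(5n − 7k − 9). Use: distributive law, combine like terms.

580k^2n + 560k^3 + 300k^2 + 4788kn − 1170k − 1400k^2n^2 − 784k^3n − 5410kn^2 − 3270n^2 + 2934n + 1400kn^3 + 1050n^3 − 810

(−2k − 5n + 3)(5 − 7n)(8k + 6)(5n − 7k − 9)
= (−10k + 14kn − 25n + 35n^2 + 15 − 21n)(8k + 6)(5n − 7k − 9)    [distributive law]
= (−10k + 14kn − 46n + 35n^2 + 15)(8k + 6)(5n − 7k − 9)    [combine like terms]
= (−80k^2 − 60k + 112k^2n + 84kn − 368kn − 276n + 280kn^2 + 210n^2 + 120k + 90)(5n − 7k − 9)    [distributive law]
= (−80k^2 + 60k + 112k^2n − 284kn − 276n + 280kn^2 + 210n^2 + 90)(5n − 7k − 9)    [combine like terms]
= −400k^2n + 560k^3 + 720k^2 + 300kn − 420k^2 − 540k + 560k^2n^2 − 784k^3n − 1008k^2n − 1420kn^2 + 1988k^2n + 2556kn − 1380n^2 + 1932kn + 2484n + 1400kn^3 − 1960k^2n^2 − 2520kn^2 + 1050n^3 − 1470kn^2 − 1890n^2 + 450n − 630k − 810    [distributive law]
= 580k^2n + 560k^3 + 300k^2 + 4788kn − 1170k − 1400k^2n^2 − 784k^3n − 5410kn^2 − 3270n^2 + 2934n + 1400kn^3 + 1050n^3 − 810    [combine like terms]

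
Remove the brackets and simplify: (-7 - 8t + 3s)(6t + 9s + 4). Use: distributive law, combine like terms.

(-7 - 8t + 3s)(6t + 9s + 4)
= -42t - 63s - 28 - 48t^2 - 72st - 32t + 18st + 27s^2 + 12s    [distributive law]
= -74t - 51s - 28 - 48t^2 - 54st + 27s^2    [combine like terms]

-74t - 51s - 28 - 48t^2 - 54st + 27s^2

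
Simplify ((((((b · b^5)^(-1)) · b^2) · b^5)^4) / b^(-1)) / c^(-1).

b^5·c

((((((b · b^5)^(-1)) · b^2) · b^5)^4) / b^(-1)) / c^(-1)
= ((((((b · b^5)^(-1)) · b^2)^4) · ((b^5)^4)) / b^(-1)) / c^(-1)    [power of a product]
= ((((((b · b^5)^(-1))^4) · ((b^2)^4)) · ((b^5)^4)) / b^(-1)) / c^(-1)    [power of a product]
= (((((b · b^5)^(-4)) · ((b^2)^4)) · ((b^5)^4)) / b^(-1)) / c^(-1)    [power of a power]
= (((((b^(-4)) · ((b^5)^(-4))) · ((b^2)^4)) · ((b^5)^4)) / b^(-1)) / c^(-1)    [power of a product]
= ((((b^(-4) · b^(-20)) · ((b^2)^4)) · ((b^5)^4)) / b^(-1)) / c^(-1)    [power of a power]
= (((b^(-24) · ((b^2)^4)) · ((b^5)^4)) / b^(-1)) / c^(-1)    [product of powers]
= (((b^(-24) · b^8) · ((b^5)^4)) / b^(-1)) / c^(-1)    [power of a power]
= ((b^(-16) · ((b^5)^4)) / b^(-1)) / c^(-1)    [product of powers]
= ((b^(-16) · b^20) / b^(-1)) / c^(-1)    [power of a power]
= (b^4 / b^(-1)) / c^(-1)    [product of powers]
= b^5 / c^(-1)    [quotient of powers]
= b^5·c    [quotient of powers]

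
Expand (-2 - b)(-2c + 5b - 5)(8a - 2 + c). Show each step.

(-2 - b)(-2c + 5b - 5)(8a - 2 + c)
= (4c - 10b + 10 + 2bc - 5b² + 5b)(8a - 2 + c)    [distributive law]
= (4c - 5b + 10 + 2bc - 5b²)(8a - 2 + c)    [combine like terms]
= 32ac - 8c + 4c² - 40ab + 10b - 5bc + 80a - 20 + 10c + 16abc - 4bc + 2bc² - 40ab² + 10b² - 5b²c    [distributive law]
= 32ac + 2c + 4c² - 40ab + 10b - 9bc + 80a - 20 + 16abc + 2bc² - 40ab² + 10b² - 5b²c    [combine like terms]

32ac + 2c + 4c² - 40ab + 10b - 9bc + 80a - 20 + 16abc + 2bc² - 40ab² + 10b² - 5b²c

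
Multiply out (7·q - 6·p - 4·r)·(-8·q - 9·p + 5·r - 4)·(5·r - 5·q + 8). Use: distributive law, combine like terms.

-615·q²·r + 280·q³ - 308·q² - 105·p·q·r + 75·p·q² - 240·p·q + 435·q·r² + 316·q·r - 224·q + 270·p²·r - 270·p²·q + 432·p² + 30·p·r² + 168·p·r + 192·p - 100·r³ - 80·r² + 128·r

(7·q - 6·p - 4·r)·(-8·q - 9·p + 5·r - 4)·(5·r - 5·q + 8)
= (-56·q² - 63·p·q + 35·q·r - 28·q + 48·p·q + 54·p² - 30·p·r + 24·p + 32·q·r + 36·p·r - 20·r² + 16·r)·(5·r - 5·q + 8)    [distributive law]
= (-56·q² - 15·p·q + 67·q·r - 28·q + 54·p² + 6·p·r + 24·p - 20·r² + 16·r)·(5·r - 5·q + 8)    [combine like terms]
= -280·q²·r + 280·q³ - 448·q² - 75·p·q·r + 75·p·q² - 120·p·q + 335·q·r² - 335·q²·r + 536·q·r - 140·q·r + 140·q² - 224·q + 270·p²·r - 270·p²·q + 432·p² + 30·p·r² - 30·p·q·r + 48·p·r + 120·p·r - 120·p·q + 192·p - 100·r³ + 100·q·r² - 160·r² + 80·r² - 80·q·r + 128·r    [distributive law]
= -615·q²·r + 280·q³ - 308·q² - 105·p·q·r + 75·p·q² - 240·p·q + 435·q·r² + 316·q·r - 224·q + 270·p²·r - 270·p²·q + 432·p² + 30·p·r² + 168·p·r + 192·p - 100·r³ - 80·r² + 128·r    [combine like terms]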